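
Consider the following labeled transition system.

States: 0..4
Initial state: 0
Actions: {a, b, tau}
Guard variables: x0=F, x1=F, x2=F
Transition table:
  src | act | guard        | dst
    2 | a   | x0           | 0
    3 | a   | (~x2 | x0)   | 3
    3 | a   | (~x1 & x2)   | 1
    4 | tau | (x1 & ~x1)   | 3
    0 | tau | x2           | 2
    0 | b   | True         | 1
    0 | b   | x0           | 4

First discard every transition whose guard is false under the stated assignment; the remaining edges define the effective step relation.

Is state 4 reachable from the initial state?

Answer: UNREACHABLE

Working:
2 transition(s) survive guard evaluation.
depth 0: {0}
depth 1: {1}  now seen {0,1}
R = {0,1}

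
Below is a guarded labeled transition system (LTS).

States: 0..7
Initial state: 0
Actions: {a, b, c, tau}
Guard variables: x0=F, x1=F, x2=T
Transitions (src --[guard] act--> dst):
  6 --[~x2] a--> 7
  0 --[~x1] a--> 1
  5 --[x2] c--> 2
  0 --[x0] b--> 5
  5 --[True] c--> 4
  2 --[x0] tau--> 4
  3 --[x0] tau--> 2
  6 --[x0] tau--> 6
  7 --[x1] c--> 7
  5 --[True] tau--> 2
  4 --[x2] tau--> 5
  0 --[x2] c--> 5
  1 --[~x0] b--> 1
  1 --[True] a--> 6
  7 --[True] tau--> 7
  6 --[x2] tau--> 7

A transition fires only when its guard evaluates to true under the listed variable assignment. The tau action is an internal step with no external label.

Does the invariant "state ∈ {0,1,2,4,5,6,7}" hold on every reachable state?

Answer: INVARIANT HOLDS

Working:
Inv-set: {0,1,2,4,5,6,7}
Reachable = {0,1,2,4,5,6,7}
  0: ok
  1: ok
  2: ok
  4: ok
  5: ok
  6: ok
  7: ok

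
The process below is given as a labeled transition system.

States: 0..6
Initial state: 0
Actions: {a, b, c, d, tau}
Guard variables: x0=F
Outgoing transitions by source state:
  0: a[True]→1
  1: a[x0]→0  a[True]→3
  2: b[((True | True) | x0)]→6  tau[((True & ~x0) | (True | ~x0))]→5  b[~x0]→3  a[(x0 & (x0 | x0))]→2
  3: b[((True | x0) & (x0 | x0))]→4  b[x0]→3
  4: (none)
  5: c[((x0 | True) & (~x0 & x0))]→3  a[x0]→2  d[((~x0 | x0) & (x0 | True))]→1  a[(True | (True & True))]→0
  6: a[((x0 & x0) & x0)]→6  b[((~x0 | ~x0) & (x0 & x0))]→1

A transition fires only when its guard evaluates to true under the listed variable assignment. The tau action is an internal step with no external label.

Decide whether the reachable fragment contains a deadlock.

R = {0,1,3}
  0: a→1  [1 out]
  1: a→3  [1 out]
  3: ∅  [deadlock]
trace reaching 3: a·a

Answer: DEADLOCK at state 3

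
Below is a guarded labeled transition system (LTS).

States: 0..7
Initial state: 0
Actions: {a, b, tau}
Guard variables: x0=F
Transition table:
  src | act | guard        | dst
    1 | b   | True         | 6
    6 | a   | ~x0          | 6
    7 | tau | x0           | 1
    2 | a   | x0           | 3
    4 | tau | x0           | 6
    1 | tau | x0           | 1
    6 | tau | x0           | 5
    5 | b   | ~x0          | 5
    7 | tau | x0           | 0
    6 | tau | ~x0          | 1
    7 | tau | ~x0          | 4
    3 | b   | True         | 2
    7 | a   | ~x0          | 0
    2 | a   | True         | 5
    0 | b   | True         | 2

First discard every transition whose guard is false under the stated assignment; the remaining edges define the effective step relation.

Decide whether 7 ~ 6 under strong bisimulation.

Answer: NOT BISIMILAR

Analysis:
Bisimulation quotient by refinement:
  round 0: {{0,1,2,3,4,5,6,7}}
  round 1: {{0,1,3,5},{2},{4},{6,7}}
  round 2: {{0,3},{1},{2},{4},{5},{6},{7}}
Fixed point at round 3; 7 class(es).
7∈{7}, 6∈{6}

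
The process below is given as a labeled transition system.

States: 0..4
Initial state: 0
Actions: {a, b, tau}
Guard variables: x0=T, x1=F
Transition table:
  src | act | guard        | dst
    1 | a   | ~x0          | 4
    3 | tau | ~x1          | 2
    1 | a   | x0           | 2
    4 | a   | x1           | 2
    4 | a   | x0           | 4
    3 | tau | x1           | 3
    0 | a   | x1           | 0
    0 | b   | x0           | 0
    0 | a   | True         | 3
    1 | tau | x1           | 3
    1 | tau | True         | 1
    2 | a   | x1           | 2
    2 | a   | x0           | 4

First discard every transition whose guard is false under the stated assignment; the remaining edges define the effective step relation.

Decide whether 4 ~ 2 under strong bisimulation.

Bisimulation quotient by refinement:
  π0 = {{0,1,2,3,4}}
  π1 = {{0},{1},{2,4},{3}}
4 equivalence class(es) (converged in 2)
[4]={2,4}  [2]={2,4}

Answer: BISIMILAR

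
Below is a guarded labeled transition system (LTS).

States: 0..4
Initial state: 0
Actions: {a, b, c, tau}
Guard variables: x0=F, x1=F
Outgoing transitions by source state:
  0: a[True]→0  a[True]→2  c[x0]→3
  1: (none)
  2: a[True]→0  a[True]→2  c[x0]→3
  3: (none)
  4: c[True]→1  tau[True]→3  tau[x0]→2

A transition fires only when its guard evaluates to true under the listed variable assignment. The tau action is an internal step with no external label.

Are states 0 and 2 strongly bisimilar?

Answer: BISIMILAR

Analysis:
Bisimulation quotient by refinement:
  round 0: {{0,1,2,3,4}}
  round 1: {{0,2},{1,3},{4}}
Fixed point at round 2; 3 class(es).
0∈{0,2}, 2∈{0,2}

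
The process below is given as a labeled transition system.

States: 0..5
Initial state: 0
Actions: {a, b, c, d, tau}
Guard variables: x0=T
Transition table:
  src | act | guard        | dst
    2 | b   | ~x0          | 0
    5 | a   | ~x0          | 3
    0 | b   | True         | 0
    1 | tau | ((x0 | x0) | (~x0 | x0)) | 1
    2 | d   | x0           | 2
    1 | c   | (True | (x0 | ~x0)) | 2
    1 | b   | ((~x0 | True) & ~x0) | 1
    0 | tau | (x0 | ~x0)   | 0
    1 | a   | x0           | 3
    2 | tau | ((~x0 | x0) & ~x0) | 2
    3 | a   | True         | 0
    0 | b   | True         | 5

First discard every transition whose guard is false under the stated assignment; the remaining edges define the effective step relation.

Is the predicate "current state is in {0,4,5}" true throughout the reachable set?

Answer: INVARIANT HOLDS

Analysis:
Safe = {0,4,5}
R = {0,5}
  0: ok
  5: ok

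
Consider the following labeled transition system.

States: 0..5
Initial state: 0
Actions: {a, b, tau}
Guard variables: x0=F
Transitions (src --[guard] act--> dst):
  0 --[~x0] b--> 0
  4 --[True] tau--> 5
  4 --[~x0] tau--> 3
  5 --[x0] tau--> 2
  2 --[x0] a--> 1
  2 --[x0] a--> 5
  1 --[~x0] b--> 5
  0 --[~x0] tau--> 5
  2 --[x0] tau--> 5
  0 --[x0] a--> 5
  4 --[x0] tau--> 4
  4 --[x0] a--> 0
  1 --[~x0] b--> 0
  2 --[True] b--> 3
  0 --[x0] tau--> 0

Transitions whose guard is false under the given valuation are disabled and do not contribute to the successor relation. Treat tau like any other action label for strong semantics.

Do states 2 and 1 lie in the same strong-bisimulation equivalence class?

Answer: NOT BISIMILAR

Trace:
Refine partition for ~:
  round 0: {{0,1,2,3,4,5}}
  round 1: {{0},{1,2},{3,5},{4}}
  round 2: {{0},{1},{2},{3,5},{4}}
Fixed point at round 3; 5 class(es).
2∈{2}, 1∈{1}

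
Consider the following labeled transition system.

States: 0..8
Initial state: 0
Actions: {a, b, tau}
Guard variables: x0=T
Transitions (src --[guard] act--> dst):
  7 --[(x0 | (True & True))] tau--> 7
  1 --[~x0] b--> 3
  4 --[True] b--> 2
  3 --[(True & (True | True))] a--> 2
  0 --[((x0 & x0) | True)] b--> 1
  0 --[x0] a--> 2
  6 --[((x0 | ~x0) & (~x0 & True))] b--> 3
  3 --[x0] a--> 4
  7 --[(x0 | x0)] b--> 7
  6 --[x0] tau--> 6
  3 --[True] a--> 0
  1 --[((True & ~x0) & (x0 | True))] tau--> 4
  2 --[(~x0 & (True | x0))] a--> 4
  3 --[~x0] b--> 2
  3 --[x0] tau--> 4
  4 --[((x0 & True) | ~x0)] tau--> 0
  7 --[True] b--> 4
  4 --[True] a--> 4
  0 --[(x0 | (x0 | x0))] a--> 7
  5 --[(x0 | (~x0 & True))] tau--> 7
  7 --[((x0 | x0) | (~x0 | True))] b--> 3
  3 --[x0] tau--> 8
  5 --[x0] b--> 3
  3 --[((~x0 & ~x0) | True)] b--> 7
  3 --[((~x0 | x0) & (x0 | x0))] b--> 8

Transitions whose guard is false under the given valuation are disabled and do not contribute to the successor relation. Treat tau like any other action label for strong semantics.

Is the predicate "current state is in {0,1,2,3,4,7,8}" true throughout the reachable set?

Answer: INVARIANT HOLDS

Analysis:
Inv-set: {0,1,2,3,4,7,8}
R = {0,1,2,3,4,7,8}
  0: ok
  1: ok
  2: ok
  3: ok
  4: ok
  7: ok
  8: ok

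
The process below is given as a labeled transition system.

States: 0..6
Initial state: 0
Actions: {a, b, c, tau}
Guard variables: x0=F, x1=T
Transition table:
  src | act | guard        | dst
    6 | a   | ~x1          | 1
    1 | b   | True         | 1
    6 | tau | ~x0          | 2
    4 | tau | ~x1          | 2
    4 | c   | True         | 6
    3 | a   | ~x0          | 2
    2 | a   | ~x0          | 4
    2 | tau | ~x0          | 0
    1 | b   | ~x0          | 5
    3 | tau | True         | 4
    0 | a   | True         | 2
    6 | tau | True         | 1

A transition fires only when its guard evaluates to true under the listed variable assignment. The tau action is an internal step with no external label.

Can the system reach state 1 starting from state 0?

Guard filter leaves 10 enabled edge(s).
Layer 0: {0}
Layer 1: {2}  cumulative {0,2}
Layer 2: {4}  cumulative {0,2,4}
Layer 3: {6}  cumulative {0,2,4,6}
Layer 4: {1}  cumulative {0,1,2,4,6}
Layer 5: {5}  cumulative {0,1,2,4,5,6}
R = {0,1,2,4,5,6}
trace reaching 1: a·a·c·tau

Answer: REACHABLE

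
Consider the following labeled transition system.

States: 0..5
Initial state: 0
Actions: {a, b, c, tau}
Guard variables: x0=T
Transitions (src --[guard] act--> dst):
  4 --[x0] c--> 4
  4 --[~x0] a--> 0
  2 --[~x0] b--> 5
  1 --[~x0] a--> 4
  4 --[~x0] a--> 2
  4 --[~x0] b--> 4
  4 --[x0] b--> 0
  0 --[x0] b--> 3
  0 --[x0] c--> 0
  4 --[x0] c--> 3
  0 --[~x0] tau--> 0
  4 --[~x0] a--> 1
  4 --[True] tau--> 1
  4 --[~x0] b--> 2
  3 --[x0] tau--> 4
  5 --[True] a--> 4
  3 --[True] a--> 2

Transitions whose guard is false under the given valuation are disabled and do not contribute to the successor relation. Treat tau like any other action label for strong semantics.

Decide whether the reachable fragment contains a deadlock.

Reach set: {0,1,2,3,4}
  0: b→3  c→0  [2 out]
  1: ∅  [STUCK]
  2: ∅  [STUCK]
  3: a→2  tau→4  [2 out]
  4: b→0  c→3  c→4  tau→1  [4 out]
Path to 1: b·tau·tau

Answer: DEADLOCK at state 1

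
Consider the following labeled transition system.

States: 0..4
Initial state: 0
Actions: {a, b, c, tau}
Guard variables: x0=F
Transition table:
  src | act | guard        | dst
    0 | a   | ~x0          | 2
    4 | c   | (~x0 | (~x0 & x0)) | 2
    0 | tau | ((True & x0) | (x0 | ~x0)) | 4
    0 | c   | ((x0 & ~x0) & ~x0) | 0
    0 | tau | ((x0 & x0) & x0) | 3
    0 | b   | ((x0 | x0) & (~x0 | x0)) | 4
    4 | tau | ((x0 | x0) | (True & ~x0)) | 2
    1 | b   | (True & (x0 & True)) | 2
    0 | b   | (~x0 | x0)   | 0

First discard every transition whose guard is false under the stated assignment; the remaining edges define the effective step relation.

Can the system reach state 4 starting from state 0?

Answer: REACHABLE

Trace:
After dropping false guards: 5 live edges.
depth 0: {0}
depth 1: {2,4}  total {0,2,4}
R = {0,2,4}
witness 4: tau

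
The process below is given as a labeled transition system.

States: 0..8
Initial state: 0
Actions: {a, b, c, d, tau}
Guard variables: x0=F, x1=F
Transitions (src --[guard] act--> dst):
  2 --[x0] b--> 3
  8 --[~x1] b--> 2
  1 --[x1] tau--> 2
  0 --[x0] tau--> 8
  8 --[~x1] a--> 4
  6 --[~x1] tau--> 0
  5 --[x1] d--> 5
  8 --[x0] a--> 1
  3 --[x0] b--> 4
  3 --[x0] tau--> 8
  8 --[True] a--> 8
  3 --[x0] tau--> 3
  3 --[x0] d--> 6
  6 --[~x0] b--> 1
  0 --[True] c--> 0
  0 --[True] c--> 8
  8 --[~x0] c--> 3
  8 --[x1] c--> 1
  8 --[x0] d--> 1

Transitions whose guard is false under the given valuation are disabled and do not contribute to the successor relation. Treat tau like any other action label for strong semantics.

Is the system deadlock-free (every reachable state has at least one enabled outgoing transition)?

Answer: DEADLOCK at state 2

Trace:
Reach set: {0,2,3,4,8}
  0: c→0  c→8  [deg 2]
  2: ∅  [STUCK]
  3: ∅  [STUCK]
  4: ∅  [STUCK]
  8: a→4  a→8  b→2  c→3  [deg 4]
trace reaching 2: c·b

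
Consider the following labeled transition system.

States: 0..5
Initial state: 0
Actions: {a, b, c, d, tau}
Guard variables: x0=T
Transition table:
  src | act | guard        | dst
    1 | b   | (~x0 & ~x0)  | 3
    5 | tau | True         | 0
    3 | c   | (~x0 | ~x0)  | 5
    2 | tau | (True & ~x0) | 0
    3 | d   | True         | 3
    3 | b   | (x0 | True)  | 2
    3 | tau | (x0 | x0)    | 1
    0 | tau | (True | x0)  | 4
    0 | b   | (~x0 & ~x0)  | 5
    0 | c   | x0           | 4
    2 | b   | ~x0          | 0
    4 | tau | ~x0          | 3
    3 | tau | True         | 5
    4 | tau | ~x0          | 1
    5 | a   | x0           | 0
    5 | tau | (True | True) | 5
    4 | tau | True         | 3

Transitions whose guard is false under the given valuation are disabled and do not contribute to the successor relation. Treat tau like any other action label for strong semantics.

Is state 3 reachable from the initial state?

Answer: REACHABLE

Analysis:
After dropping false guards: 10 live edges.
depth 0: {0}
depth 1: {4}  total {0,4}
depth 2: {3}  total {0,3,4}
depth 3: {1,2,5}  total {0,1,2,3,4,5}
R = {0,1,2,3,4,5}
trace reaching 3: tau·tau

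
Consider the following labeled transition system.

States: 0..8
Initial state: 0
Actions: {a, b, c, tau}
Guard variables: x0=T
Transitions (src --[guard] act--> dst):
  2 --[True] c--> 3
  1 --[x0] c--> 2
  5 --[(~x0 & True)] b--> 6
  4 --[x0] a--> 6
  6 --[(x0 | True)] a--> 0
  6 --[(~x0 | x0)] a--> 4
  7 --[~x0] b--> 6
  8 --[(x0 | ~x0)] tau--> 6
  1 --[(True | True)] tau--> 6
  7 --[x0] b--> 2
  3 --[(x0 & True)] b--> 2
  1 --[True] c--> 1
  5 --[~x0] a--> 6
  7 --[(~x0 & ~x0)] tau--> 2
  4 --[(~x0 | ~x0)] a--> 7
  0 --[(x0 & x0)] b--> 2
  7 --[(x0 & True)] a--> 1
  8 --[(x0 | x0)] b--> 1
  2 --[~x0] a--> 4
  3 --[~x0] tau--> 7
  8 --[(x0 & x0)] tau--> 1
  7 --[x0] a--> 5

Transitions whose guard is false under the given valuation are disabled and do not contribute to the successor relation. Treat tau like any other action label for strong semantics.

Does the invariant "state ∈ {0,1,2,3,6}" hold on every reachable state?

Answer: INVARIANT HOLDS

Trace:
Safe = {0,1,2,3,6}
R = {0,2,3}
  0: ok
  2: ok
  3: ok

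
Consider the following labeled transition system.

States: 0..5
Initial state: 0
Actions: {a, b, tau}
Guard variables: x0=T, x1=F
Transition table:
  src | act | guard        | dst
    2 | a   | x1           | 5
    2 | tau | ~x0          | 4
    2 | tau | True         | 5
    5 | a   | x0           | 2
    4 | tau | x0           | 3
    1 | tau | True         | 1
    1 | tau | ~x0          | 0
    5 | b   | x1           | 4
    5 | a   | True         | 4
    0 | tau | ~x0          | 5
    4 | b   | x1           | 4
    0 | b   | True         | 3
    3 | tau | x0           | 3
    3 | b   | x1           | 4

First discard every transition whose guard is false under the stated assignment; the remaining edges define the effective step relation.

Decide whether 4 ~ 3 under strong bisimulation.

Refine partition for ~:
  P[0] = {{0,1,2,3,4,5}}
  P[1] = {{0},{1,2,3,4},{5}}
  P[2] = {{0},{1,3,4},{2},{5}}
stable after 3 split(s): 4 block(s)
4∈{1,3,4}, 3∈{1,3,4}

Answer: BISIMILAR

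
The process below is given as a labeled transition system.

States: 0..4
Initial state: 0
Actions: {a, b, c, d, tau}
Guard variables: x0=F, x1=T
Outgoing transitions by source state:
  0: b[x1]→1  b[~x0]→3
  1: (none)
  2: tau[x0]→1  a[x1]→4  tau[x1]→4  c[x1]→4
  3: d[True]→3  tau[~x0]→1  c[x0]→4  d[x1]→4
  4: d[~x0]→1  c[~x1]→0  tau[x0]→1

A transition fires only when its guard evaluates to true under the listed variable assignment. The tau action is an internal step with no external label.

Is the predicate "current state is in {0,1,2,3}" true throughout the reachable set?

Answer: INVARIANT VIOLATED at state 4

Working:
Allowed set {0,1,2,3}
R = {0,1,3,4}
  0: ✓
  1: ✓
  3: ✓
  4: outside
reach 4 via b·d — violates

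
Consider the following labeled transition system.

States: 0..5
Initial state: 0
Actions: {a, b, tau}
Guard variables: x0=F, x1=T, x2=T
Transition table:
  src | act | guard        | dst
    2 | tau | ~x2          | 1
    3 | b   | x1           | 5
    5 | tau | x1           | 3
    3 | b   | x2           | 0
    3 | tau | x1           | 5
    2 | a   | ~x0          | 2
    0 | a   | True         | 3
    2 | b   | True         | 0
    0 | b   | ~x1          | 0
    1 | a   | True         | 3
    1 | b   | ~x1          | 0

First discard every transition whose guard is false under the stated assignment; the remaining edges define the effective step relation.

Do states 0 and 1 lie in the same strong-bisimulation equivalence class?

Answer: BISIMILAR

Working:
Refine partition for ~:
  π0 = {{0,1,2,3,4,5}}
  π1 = {{0,1},{2},{3},{4},{5}}
Fixed point at round 2; 5 class(es).
class of 0: {0,1}; class of 1: {0,1}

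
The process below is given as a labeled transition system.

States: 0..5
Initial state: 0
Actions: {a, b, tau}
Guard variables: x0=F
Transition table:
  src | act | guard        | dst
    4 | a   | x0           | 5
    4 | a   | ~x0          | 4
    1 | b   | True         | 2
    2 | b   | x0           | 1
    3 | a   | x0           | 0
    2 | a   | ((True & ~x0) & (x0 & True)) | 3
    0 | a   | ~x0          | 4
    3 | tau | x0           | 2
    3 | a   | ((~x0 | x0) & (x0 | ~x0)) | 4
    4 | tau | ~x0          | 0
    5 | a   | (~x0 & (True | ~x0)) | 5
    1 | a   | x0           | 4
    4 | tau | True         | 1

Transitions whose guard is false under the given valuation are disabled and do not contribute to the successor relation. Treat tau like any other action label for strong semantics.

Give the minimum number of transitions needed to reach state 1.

Breadth-first toward 1:
  L0 = {0}
  L1 = {4}
  L2 = {1}
first hit 1 at d=2 via a·tau

Answer: 2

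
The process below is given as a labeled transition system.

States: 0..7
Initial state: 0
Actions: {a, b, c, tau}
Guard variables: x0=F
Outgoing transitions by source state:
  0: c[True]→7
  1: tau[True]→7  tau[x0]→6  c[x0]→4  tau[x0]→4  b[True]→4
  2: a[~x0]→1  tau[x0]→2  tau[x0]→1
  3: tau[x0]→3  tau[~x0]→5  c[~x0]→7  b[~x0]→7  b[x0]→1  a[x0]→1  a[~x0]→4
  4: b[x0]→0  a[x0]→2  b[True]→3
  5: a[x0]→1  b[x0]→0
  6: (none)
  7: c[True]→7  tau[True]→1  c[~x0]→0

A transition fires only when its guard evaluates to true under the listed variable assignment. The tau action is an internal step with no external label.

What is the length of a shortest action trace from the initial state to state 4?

Answer: 3

Trace:
BFS to 4:
  depth 0: {0}
  depth 1: {7}
  depth 2: {1}
  depth 3: {4}
depth(4)=3, e.g. c·tau·b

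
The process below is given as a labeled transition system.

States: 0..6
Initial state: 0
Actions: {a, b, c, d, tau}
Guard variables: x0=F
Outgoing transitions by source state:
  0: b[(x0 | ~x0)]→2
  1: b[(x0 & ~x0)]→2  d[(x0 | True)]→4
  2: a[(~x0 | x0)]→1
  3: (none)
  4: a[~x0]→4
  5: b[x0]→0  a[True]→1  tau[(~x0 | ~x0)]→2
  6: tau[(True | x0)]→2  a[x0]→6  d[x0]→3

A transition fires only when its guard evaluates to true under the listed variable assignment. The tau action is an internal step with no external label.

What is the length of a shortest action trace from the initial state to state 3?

Layered search for 3:
  L0 = {0}
  L1 = {2}
  L2 = {1}
  L3 = {4}
3 never appears.

Answer: UNREACHABLE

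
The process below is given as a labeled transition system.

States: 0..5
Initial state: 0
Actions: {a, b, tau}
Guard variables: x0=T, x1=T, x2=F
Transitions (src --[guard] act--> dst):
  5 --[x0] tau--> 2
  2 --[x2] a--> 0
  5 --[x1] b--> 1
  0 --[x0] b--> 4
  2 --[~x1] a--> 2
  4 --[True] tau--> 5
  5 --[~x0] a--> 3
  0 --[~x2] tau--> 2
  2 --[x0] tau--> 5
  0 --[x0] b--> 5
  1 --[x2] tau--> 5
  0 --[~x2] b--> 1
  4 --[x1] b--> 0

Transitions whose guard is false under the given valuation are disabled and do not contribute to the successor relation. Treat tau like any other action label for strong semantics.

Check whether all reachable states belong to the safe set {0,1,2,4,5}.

Answer: INVARIANT HOLDS

Trace:
Inv-set: {0,1,2,4,5}
Reach set: {0,1,2,4,5}
  0: ok
  1: ok
  2: ok
  4: ok
  5: ok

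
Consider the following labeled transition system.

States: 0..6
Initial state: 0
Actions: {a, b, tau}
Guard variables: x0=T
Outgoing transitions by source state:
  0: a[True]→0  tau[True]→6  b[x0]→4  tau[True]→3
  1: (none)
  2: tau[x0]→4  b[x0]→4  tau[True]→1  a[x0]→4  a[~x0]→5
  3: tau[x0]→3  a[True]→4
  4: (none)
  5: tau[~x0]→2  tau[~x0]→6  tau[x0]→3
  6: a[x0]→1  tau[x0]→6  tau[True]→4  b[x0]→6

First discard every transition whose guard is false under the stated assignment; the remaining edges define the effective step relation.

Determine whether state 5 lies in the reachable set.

Answer: UNREACHABLE

Trace:
Guard filter leaves 15 enabled edge(s).
L0 = {0}
L1 = {3,4,6}  total {0,3,4,6}
L2 = {1}  total {0,1,3,4,6}
Reachable = {0,1,3,4,6}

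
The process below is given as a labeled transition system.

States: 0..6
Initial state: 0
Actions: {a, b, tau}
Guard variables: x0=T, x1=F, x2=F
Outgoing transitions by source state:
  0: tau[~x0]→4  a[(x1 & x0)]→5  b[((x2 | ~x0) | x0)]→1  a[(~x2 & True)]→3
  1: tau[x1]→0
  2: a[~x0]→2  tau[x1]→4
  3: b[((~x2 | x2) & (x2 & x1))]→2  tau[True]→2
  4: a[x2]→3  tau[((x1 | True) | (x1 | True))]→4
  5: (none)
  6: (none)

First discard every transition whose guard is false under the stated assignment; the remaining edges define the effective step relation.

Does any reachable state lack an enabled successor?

Answer: DEADLOCK at state 1

Analysis:
Reachable = {0,1,2,3}
  0: a→3  b→1  [2 out]
  1: ∅  [STUCK]
  2: ∅  [STUCK]
  3: tau→2  [1 out]
Path to 1: b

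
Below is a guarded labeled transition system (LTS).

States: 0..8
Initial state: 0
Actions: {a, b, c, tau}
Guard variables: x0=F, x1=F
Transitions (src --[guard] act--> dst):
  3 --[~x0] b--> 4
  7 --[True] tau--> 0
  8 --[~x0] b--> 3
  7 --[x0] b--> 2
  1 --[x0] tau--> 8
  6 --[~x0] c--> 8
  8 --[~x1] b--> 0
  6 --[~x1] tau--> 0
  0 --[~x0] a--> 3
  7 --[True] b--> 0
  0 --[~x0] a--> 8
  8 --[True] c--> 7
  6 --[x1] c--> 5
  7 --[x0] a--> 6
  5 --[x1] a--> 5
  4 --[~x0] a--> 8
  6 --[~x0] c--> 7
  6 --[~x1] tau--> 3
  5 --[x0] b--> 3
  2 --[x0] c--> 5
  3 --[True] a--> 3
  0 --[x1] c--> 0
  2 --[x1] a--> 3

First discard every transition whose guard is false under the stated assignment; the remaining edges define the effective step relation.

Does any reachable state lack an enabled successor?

Reach set: {0,3,4,7,8}
  0: a→3  a→8  [2 exit(s)]
  3: a→3  b→4  [2 exit(s)]
  4: a→8  [1 exit(s)]
  7: b→0  tau→0  [2 exit(s)]
  8: b→0  b→3  c→7  [3 exit(s)]

Answer: DEADLOCK-FREE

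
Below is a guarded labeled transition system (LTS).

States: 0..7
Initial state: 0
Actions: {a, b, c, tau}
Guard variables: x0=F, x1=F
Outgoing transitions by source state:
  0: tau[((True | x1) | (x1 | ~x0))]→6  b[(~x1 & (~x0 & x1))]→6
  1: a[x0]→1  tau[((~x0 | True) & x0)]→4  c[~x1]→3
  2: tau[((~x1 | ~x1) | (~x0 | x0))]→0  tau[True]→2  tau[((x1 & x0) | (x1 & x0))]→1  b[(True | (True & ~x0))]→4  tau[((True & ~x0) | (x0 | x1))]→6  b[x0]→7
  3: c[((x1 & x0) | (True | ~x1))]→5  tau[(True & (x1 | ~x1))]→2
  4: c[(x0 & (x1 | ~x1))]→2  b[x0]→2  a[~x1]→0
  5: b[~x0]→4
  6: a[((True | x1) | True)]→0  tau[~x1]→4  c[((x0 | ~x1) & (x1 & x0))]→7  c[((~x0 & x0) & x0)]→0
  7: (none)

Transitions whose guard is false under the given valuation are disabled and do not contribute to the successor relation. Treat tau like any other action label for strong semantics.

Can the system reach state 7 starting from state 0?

Answer: UNREACHABLE

Analysis:
Guard filter leaves 12 enabled edge(s).
depth 0: {0}
depth 1: {6}  total {0,6}
depth 2: {4}  total {0,4,6}
Reachable = {0,4,6}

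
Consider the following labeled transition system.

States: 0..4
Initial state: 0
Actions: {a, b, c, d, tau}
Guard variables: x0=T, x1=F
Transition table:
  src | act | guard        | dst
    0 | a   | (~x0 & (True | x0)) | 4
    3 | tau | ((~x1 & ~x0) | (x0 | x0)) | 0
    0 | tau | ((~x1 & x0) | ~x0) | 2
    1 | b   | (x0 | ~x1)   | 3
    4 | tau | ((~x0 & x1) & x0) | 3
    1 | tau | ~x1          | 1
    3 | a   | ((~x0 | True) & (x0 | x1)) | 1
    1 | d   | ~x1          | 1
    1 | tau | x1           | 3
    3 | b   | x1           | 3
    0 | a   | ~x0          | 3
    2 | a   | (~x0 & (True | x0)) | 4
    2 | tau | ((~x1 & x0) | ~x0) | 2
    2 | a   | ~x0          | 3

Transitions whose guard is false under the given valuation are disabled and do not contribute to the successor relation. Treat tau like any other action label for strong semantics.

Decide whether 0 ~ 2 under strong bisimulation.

Bisimulation quotient by refinement:
  π0 = {{0,1,2,3,4}}
  π1 = {{0,2},{1},{3},{4}}
Fixed point at round 2; 4 class(es).
0∈{0,2}, 2∈{0,2}

Answer: BISIMILAR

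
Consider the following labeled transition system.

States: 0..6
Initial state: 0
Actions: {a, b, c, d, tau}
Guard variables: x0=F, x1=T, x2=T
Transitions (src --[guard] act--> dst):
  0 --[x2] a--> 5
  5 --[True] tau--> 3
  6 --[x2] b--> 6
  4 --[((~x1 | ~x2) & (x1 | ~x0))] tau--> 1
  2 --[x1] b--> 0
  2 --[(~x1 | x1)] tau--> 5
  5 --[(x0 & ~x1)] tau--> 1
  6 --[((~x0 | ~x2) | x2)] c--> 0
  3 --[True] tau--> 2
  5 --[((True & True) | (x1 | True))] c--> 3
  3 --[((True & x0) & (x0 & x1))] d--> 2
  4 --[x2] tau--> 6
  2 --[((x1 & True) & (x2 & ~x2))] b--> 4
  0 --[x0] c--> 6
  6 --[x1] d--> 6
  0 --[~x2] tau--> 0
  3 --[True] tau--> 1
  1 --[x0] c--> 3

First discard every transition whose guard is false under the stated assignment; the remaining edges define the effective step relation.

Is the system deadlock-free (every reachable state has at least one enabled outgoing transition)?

Answer: DEADLOCK at state 1

Trace:
Reachable = {0,1,2,3,5}
  0: a→5  [1 exit(s)]
  1: ∅  [deadlock]
  2: b→0  tau→5  [2 exit(s)]
  3: tau→1  tau→2  [2 exit(s)]
  5: c→3  tau→3  [2 exit(s)]
Path to 1: a·tau·tau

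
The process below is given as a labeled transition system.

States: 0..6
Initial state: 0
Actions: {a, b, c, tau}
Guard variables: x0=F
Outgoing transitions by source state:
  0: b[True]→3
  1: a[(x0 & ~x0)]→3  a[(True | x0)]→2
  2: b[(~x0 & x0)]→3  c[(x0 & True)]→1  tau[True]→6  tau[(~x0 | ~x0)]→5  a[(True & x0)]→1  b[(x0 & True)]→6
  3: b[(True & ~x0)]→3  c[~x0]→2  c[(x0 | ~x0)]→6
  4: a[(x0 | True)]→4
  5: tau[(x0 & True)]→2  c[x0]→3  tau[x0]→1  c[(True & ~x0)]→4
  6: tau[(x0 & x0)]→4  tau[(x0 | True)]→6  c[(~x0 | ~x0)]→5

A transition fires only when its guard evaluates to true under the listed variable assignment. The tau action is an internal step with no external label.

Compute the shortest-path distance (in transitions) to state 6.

Breadth-first toward 6:
  L0 = {0}
  L1 = {3}
  L2 = {2,6}
depth(6)=2, e.g. b·c

Answer: 2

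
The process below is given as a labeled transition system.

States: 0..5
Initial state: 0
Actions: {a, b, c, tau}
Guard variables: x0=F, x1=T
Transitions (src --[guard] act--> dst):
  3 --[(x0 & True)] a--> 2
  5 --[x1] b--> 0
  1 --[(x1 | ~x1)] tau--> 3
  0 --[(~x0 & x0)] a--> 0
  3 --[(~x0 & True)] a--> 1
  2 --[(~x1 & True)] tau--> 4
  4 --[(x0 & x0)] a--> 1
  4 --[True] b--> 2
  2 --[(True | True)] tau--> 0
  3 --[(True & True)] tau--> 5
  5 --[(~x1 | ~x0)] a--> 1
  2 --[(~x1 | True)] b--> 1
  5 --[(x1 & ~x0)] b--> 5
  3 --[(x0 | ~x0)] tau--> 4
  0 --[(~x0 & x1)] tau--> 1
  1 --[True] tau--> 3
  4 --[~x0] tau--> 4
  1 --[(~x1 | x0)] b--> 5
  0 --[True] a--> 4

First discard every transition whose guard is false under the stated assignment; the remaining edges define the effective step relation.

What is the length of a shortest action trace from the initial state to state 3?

Answer: 2

Working:
Layered search for 3:
  L0 = {0}
  L1 = {1,4}
  L2 = {2,3}
first hit 3 at d=2 via tau·tau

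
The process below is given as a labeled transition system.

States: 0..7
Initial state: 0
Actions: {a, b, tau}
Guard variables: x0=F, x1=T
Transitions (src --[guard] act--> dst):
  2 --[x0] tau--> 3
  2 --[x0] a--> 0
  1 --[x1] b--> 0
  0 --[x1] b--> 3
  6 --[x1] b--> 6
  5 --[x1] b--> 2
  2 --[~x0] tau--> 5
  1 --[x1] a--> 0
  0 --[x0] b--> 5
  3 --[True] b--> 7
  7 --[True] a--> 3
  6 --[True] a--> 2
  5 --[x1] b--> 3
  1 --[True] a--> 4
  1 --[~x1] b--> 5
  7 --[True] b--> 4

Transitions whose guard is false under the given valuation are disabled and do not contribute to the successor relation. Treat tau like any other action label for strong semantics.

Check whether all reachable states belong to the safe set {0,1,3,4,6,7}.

Answer: INVARIANT HOLDS

Working:
Safe = {0,1,3,4,6,7}
Reachable = {0,3,4,7}
  0: ok
  3: ok
  4: ok
  7: ok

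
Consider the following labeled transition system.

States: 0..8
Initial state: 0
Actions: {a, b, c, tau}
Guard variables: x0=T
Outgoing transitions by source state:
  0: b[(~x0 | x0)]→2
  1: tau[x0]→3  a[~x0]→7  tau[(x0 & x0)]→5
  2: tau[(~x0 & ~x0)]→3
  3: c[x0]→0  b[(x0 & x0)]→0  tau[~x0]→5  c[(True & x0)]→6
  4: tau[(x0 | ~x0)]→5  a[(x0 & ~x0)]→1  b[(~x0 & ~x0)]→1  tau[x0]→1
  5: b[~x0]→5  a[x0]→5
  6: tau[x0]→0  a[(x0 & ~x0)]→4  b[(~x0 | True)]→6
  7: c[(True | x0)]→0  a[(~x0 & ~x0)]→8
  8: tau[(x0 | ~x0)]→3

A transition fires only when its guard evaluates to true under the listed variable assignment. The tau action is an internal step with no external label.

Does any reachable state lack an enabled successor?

R = {0,2}
  0: b→2  [1 exit(s)]
  2: ∅  [no exit]
Path to 2: b

Answer: DEADLOCK at state 2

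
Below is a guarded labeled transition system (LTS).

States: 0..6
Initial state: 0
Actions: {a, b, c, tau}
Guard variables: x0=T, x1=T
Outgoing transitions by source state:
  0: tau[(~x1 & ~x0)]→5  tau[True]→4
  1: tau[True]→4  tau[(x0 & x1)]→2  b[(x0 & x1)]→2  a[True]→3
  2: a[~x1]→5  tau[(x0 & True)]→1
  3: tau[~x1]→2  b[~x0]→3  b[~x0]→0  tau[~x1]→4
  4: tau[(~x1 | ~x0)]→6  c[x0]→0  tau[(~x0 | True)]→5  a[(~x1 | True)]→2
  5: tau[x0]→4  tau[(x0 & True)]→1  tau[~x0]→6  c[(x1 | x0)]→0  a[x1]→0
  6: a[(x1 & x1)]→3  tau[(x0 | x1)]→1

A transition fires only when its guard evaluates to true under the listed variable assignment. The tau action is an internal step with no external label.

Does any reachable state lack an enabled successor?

Reach set: {0,1,2,3,4,5}
  0: tau→4  [deg 1]
  1: a→3  b→2  tau→2  tau→4  [deg 4]
  2: tau→1  [deg 1]
  3: ∅  [STUCK]
  4: a→2  c→0  tau→5  [deg 3]
  5: a→0  c→0  tau→1  tau→4  [deg 4]
witness 3: tau·tau·tau·a

Answer: DEADLOCK at state 3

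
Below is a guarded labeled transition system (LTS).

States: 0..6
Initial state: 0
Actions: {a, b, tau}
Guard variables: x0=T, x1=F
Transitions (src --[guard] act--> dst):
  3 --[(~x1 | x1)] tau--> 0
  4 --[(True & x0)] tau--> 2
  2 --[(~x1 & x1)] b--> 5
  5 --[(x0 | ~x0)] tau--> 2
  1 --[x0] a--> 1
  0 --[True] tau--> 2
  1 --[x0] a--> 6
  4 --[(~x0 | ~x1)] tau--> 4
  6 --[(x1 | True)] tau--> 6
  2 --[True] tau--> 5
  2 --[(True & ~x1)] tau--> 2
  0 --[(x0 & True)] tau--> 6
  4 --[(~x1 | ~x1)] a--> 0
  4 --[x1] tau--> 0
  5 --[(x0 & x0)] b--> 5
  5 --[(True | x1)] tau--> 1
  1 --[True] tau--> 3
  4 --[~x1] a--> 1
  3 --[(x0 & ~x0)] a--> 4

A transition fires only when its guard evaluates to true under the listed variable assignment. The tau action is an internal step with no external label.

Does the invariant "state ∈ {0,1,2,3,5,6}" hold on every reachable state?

Safe = {0,1,2,3,5,6}
Reachable = {0,1,2,3,5,6}
  0: ok
  1: ok
  2: ok
  3: ok
  5: ok
  6: ok

Answer: INVARIANT HOLDS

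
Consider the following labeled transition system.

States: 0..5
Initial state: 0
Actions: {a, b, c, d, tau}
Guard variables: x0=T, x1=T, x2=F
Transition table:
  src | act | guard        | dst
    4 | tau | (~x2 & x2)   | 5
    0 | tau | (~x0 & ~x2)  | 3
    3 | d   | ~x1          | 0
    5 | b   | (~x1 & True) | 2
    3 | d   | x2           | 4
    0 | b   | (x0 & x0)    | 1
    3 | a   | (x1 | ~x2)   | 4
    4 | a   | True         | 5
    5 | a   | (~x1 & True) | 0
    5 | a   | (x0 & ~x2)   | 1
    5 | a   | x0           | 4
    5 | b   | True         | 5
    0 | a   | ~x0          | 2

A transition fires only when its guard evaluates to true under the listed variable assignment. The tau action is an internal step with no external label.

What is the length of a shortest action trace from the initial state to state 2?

BFS to 2:
  Layer 0: {0}
  Layer 1: {1}
2 never appears.

Answer: UNREACHABLE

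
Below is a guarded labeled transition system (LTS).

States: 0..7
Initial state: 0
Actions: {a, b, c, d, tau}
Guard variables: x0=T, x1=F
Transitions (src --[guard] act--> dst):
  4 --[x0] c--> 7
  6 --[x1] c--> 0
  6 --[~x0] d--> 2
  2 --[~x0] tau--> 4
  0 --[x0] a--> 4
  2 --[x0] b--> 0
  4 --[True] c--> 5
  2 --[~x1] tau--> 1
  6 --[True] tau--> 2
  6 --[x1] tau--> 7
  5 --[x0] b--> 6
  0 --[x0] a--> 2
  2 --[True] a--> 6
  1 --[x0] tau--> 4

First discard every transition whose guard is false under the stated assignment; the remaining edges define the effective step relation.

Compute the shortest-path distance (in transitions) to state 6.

Breadth-first toward 6:
  Layer 0: {0}
  Layer 1: {2,4}
  Layer 2: {1,5,6,7}
6 enters at depth 2; path a·a

Answer: 2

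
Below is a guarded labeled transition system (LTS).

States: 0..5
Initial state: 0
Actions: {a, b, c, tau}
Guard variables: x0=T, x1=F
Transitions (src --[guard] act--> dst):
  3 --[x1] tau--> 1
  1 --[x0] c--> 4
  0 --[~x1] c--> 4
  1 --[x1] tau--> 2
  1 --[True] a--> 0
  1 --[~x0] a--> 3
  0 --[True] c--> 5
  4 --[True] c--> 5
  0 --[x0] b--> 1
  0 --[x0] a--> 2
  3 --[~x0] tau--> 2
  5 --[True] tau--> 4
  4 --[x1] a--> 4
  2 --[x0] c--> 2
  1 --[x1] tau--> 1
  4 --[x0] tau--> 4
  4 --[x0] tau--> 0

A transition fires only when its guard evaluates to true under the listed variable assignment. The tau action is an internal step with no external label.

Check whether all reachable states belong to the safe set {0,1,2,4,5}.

Allowed set {0,1,2,4,5}
Reachable = {0,1,2,4,5}
  0: safe
  1: safe
  2: safe
  4: safe
  5: safe

Answer: INVARIANT HOLDS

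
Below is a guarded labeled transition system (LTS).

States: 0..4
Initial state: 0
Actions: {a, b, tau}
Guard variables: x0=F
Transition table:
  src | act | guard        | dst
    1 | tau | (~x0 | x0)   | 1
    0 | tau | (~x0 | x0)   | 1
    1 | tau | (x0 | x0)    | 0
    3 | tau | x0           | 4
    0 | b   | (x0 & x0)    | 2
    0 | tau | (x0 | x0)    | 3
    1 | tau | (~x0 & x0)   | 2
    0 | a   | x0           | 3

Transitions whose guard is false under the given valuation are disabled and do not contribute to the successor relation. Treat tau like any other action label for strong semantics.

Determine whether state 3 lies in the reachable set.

2 transition(s) survive guard evaluation.
L0 = {0}
L1 = {1}  total {0,1}
Reachable = {0,1}

Answer: UNREACHABLE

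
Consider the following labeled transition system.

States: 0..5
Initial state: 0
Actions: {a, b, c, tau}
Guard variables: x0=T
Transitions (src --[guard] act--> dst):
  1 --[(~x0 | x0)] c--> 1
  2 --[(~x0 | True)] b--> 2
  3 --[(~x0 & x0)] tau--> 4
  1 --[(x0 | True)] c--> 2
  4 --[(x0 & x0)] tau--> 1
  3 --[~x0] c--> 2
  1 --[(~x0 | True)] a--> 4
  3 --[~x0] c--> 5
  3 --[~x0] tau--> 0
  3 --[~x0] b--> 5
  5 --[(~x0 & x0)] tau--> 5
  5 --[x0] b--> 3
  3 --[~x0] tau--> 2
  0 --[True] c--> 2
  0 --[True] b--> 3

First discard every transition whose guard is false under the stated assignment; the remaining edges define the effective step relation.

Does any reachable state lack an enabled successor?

Reach set: {0,2,3}
  0: b→3  c→2  [2 out]
  2: b→2  [1 out]
  3: ∅  [deadlock]
Path to 3: b

Answer: DEADLOCK at state 3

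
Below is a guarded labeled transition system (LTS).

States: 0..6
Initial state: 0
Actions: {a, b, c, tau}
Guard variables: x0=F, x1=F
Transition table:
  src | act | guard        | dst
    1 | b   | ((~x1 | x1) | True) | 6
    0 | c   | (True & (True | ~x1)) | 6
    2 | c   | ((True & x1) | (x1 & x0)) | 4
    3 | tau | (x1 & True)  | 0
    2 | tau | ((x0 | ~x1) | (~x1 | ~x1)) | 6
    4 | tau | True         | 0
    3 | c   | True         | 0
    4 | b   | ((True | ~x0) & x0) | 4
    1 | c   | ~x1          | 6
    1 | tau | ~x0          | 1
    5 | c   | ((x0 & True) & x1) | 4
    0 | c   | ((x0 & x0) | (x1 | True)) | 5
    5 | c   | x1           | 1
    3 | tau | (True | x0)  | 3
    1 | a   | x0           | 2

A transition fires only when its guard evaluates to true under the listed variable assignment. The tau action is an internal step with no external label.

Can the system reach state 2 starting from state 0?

Answer: UNREACHABLE

Trace:
After dropping false guards: 9 live edges.
L0 = {0}
L1 = {5,6}  cumulative {0,5,6}
R = {0,5,6}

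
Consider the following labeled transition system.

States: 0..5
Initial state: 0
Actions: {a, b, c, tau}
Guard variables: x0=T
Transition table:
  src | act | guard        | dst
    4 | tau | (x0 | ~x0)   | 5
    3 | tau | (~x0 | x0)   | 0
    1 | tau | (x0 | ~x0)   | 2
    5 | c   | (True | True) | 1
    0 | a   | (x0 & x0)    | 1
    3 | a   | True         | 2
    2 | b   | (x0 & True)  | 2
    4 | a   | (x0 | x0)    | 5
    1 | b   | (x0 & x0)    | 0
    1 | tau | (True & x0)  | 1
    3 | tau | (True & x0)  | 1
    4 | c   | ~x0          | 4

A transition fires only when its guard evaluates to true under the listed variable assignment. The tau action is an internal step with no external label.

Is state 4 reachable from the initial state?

Answer: UNREACHABLE

Analysis:
11 transition(s) survive guard evaluation.
depth 0: {0}
depth 1: {1}  now seen {0,1}
depth 2: {2}  now seen {0,1,2}
Reachable = {0,1,2}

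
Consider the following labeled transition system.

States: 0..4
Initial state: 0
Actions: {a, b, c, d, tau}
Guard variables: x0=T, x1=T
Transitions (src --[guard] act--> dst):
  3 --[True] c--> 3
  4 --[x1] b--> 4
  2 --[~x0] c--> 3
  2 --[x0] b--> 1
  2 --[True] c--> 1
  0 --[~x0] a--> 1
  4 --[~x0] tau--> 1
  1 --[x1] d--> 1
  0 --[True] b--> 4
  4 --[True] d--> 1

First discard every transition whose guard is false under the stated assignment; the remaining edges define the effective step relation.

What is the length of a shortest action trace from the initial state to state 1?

Answer: 2

Trace:
Breadth-first toward 1:
  Layer 0: {0}
  Layer 1: {4}
  Layer 2: {1}
first hit 1 at d=2 via b·d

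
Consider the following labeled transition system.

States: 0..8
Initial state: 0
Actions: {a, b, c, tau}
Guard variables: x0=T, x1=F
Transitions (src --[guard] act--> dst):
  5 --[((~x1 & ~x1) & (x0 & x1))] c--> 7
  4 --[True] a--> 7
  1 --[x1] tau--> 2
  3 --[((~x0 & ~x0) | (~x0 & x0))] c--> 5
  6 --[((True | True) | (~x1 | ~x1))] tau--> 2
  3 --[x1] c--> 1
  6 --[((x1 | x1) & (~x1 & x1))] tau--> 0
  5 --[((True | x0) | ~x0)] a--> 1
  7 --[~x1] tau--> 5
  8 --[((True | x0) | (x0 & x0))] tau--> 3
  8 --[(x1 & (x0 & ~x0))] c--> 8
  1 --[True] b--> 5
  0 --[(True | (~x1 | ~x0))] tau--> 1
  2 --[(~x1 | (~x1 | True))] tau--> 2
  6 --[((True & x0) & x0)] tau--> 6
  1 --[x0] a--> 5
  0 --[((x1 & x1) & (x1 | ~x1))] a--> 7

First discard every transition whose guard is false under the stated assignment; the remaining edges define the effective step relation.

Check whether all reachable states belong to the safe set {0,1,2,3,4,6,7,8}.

Answer: INVARIANT VIOLATED at state 5

Trace:
Allowed set {0,1,2,3,4,6,7,8}
Reachable = {0,1,5}
  0: ok
  1: ok
  5: ✗ unsafe
reach 5 via tau·b — violates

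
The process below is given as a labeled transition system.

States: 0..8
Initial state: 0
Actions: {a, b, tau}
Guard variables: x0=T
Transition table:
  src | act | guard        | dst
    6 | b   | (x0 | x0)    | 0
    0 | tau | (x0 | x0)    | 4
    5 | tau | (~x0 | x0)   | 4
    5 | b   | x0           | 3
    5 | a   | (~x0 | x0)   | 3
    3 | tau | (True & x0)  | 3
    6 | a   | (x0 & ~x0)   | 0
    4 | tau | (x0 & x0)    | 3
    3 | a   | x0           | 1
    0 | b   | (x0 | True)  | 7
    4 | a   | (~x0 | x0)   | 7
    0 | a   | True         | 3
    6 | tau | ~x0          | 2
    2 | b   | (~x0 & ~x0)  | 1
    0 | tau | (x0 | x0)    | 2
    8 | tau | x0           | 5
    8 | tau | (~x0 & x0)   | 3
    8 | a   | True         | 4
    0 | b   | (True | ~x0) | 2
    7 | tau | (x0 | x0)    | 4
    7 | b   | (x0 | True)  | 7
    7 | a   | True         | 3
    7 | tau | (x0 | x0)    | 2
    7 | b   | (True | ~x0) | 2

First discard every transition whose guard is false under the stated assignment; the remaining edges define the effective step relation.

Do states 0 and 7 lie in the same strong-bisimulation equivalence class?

Compute ~ classes (split until stable):
  round 0: {{0,1,2,3,4,5,6,7,8}}
  round 1: {{0,5,7},{1,2},{3,4,8},{6}}
  round 2: {{0,7},{1,2},{3},{4},{5},{6},{8}}
stable after 3 split(s): 7 block(s)
class of 0: {0,7}; class of 7: {0,7}

Answer: BISIMILAR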